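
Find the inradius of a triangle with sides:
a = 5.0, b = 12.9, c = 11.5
r = Area/s where s is the semi-perimeter.
s = (5.0 + 12.9 + 11.5)/2 = 29.4/2 = 14.7
Area = √(s(s−a)(s−b)(s−c)) = √(14.7·9.7·1.8·3.2) ≈ √821.318 ≈ 28.6587
r ≈ 28.6587/14.7 ≈ 1.94957

r = 1.95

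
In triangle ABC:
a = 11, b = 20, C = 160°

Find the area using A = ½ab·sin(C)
A = ½·a·b·sin(C) = ½·11·20·sin(160°)
sin(160°) ≈ 0.34202
A ≈ ½·220·0.34202 = 110·0.34202 ≈ 37.6222

Area = 37.62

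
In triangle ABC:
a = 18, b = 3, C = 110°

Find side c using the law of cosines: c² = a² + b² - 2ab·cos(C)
c² = 18² + 3² − 2·18·3·cos(110°)
cos(110°) ≈ -0.34202
c² ≈ 324 + 9 − 108·(-0.34202) ≈ 333 + 36.9382 ≈ 369.938
c ≈ √369.938 ≈ 19.2338

c = 19.23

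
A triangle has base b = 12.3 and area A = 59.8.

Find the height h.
A = ½·b·h  ⇒  h = 2A/b = 2·59.8/12.3 = 119.6/12.3 ≈ 9.72358

h = 9.724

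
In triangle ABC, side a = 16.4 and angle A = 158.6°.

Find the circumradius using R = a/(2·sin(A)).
R = a/(2·sin(A)) = 16.4/(2·sin(158.6°))
sin(158.6°) ≈ 0.364877
R ≈ 16.4/(2·0.364877) = 16.4/0.729754 ≈ 22.4733

R = 22.47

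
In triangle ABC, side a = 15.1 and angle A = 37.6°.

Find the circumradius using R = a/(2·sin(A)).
R = a/(2·sin(A)) = 15.1/(2·sin(37.6°))
sin(37.6°) ≈ 0.610145
R ≈ 15.1/(2·0.610145) = 15.1/1.22029 ≈ 12.3741

R = 12.37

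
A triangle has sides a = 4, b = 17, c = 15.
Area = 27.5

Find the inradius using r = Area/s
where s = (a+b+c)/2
s = (4 + 17 + 15)/2 = 36/2 = 18
r = Area/s = 27.5/18 ≈ 1.52778

r = 1.528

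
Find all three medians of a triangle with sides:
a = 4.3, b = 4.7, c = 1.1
Median formula: m_a = ½√(2b² + 2c² − a²) (and cyclically). a² = 18.49, b² = 22.09, c² = 1.21.
m_a = ½√(2·22.09 + 2·1.21 − 18.49) = ½√28.11 ≈ ½·5.30189 ≈ 2.65094
m_b = ½√(2·18.49 + 2·1.21 − 22.09) = ½√17.31 ≈ ½·4.16053 ≈ 2.08026
m_c = ½√(2·18.49 + 2·22.09 − 1.21) = ½√79.95 ≈ ½·8.94148 ≈ 4.47074

m_a = 2.651, m_b = 2.08, m_c = 4.471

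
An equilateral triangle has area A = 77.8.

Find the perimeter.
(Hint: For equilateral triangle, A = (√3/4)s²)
A = (√3/4)s²  ⇒  s² = 4A/√3 = 4·77.8/√3 = 311.2/1.73205 ≈ 179.671
s ≈ √179.671 ≈ 13.4042
Perimeter = 3s ≈ 3·13.4042 ≈ 40.2125

Perimeter = 40.21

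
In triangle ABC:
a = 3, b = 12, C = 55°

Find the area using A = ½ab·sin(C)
A = ½·a·b·sin(C) = ½·3·12·sin(55°)
sin(55°) ≈ 0.819152
A ≈ ½·36·0.819152 = 18·0.819152 ≈ 14.7447

Area = 14.74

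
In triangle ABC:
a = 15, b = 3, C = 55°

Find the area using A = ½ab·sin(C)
A = ½·a·b·sin(C) = ½·15·3·sin(55°)
sin(55°) ≈ 0.819152
A ≈ ½·45·0.819152 = 22.5·0.819152 ≈ 18.4309

Area = 18.43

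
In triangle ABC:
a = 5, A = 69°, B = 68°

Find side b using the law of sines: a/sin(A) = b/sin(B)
a/sin(A) = b/sin(B)  ⇒  b = a·sin(B)/sin(A) = 5·sin(68°)/sin(69°)
sin(68°) ≈ 0.927184, sin(69°) ≈ 0.93358
b ≈ 5·0.927184/0.93358 ≈ 4.63592/0.93358 ≈ 4.96574

b = 4.966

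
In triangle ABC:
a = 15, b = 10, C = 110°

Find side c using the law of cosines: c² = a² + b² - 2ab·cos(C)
c² = 15² + 10² − 2·15·10·cos(110°)
cos(110°) ≈ -0.34202
c² ≈ 225 + 100 − 300·(-0.34202) ≈ 325 + 102.606 ≈ 427.606
c ≈ √427.606 ≈ 20.6786

c = 20.68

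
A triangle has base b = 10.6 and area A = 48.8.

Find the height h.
A = ½·b·h  ⇒  h = 2A/b = 2·48.8/10.6 = 97.6/10.6 ≈ 9.20755

h = 9.208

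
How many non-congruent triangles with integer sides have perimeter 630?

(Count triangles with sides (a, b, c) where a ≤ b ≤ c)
Let a ≤ b ≤ c with a + b + c = 630. The only binding inequality is a + b > c, i.e. 630 − c > c, so c < 630/2; and c ≥ 630/3 since c is the largest side.
So 210 ≤ c ≤ 314. For each c, b runs from ⌈(630 − c)/2⌉ up to c (then a = 630 − b − c satisfies 1 ≤ a ≤ b automatically), giving c − ⌈(630 − c)/2⌉ + 1 choices.
Summing over c: 1 + 2 + 4 + 5 + … + 155 + 157  (105 terms, c = 210, …, 314) = 8269
Check (closed form: nearest integer to p²/48 for even p, (p+3)²/48 for odd p): 630²/48 = 396900/48 ≈ 8268.75 → 8269

8269 triangles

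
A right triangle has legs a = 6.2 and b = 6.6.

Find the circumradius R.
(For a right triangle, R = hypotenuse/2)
Hypotenuse c = √(a² + b²) = √(38.44 + 43.56) = √82 ≈ 9.05539
R = c/2 ≈ 9.05539/2 ≈ 4.52769

R = 4.528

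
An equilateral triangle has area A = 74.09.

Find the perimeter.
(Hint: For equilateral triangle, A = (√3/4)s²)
A = (√3/4)s²  ⇒  s² = 4A/√3 = 4·74.09/√3 = 296.36/1.73205 ≈ 171.104
s ≈ √171.104 ≈ 13.0807
Perimeter = 3s ≈ 3·13.0807 ≈ 39.242

Perimeter = 39.24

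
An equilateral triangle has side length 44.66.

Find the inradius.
r = Area/s with s the semi-perimeter.
Area = (√3/4)·44.66² = (√3/4)·1994.5156 ≈ 0.433013·1994.5156 ≈ 863.651
s = 3·44.66/2 = 66.99
r ≈ 863.651/66.99 ≈ 12.8922
(Equivalently r = side/(2√3) = 44.66/3.4641 ≈ 12.8922.)

r = 12.89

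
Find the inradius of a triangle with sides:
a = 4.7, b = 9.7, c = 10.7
r = Area/s where s is the semi-perimeter.
s = (4.7 + 9.7 + 10.7)/2 = 25.1/2 = 12.55
Area = √(s(s−a)(s−b)(s−c)) = √(12.55·7.85·2.85·1.85) ≈ √519.434 ≈ 22.7911
r ≈ 22.7911/12.55 ≈ 1.81602

r = 1.816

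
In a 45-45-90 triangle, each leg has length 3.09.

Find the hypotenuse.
In a 45-45-90 triangle the sides are in ratio 1 : 1 : √2, so hypotenuse = leg·√2.
Hypotenuse = 3.09·√2 ≈ 3.09·1.41421 ≈ 4.36992

Hypotenuse = 3.09√2 = 4.37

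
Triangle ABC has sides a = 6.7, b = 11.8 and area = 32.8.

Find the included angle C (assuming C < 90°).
Area = ½·a·b·sin(C)  ⇒  sin(C) = 2·Area/(a·b) = 2·32.8/(6.7·11.8) = 65.6/79.06 ≈ 0.82975
C = arcsin(0.82975) ≈ 56.073° (taking the acute solution since C < 90°)

C = 56.07°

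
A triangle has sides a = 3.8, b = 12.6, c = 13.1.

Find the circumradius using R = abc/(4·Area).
First find the area with Heron's formula.
s = (3.8 + 12.6 + 13.1)/2 = 14.75
Area = √(s(s−a)(s−b)(s−c)) = √(14.75·10.95·2.15·1.65) ≈ √572.966 ≈ 23.9367
abc = 3.8·12.6·13.1 = 627.228
R = abc/(4·Area) ≈ 627.228/(4·23.9367) = 627.228/95.7468 ≈ 6.5509

R = 6.551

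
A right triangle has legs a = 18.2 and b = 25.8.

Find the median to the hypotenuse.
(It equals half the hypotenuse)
Hypotenuse c = √(a² + b²) = √(331.24 + 665.64) = √996.88 ≈ 31.5734
Median to hypotenuse = c/2 ≈ 31.5734/2 ≈ 15.7867

Median = 15.79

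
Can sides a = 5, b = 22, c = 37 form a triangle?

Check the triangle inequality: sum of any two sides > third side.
a + b vs c: 5 + 22 = 27 ≤ 37  ✗
a + c vs b: 5 + 37 = 42 > 22  ✓
b + c vs a: 22 + 37 = 59 > 5  ✓

No: 5 + 22 = 27 is not > 37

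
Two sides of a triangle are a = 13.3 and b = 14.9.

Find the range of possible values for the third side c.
Triangle inequality: |a − b| < c < a + b
|a − b| = |13.3 − 14.9| = 1.6
a + b = 13.3 + 14.9 = 28.2

1.6 < c < 28.2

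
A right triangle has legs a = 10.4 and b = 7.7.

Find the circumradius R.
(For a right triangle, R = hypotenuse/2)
Hypotenuse c = √(a² + b²) = √(108.16 + 59.29) = √167.45 ≈ 12.9402
R = c/2 ≈ 12.9402/2 ≈ 6.47012

R = 6.47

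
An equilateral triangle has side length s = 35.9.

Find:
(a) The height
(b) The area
(a) The height splits the triangle into two 30-60-90 halves: h = s·√3/2 = 35.9·1.73205/2 ≈ 62.1806/2 ≈ 31.0903
(b) Area = (√3/4)·s² = (√3/4)·35.9² = (√3/4)·1288.81 ≈ 0.433013·1288.81 ≈ 558.071

Height = 31.09, Area = 558.1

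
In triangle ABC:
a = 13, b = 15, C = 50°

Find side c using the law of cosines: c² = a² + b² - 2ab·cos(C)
c² = 13² + 15² − 2·13·15·cos(50°)
cos(50°) ≈ 0.642788
c² ≈ 169 + 225 − 390·(0.642788) ≈ 394 − 250.687 ≈ 143.313
c ≈ √143.313 ≈ 11.9713

c = 11.97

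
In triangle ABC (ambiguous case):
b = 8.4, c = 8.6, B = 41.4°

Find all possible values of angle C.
b/sin(B) = c/sin(C)  ⇒  sin(C) = c·sin(B)/b = 8.6·sin(41.4°)/8.4
sin(41.4°) ≈ 0.661312
sin(C) ≈ 8.6·0.661312/8.4 ≈ 5.68728/8.4 ≈ 0.677057
Candidate 1: C₁ = arcsin(0.677057) ≈ 42.6141°  →  A = 180° − 41.4° − 42.6141° ≈ 95.9859° > 0, valid
Candidate 2: C₂ = 180° − C₁ ≈ 137.386°  →  A = 180° − 41.4° − 137.386° ≈ 1.21412° > 0, valid

C = 42.61° or C = 137.4° (two solutions)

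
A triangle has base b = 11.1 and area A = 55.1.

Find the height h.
A = ½·b·h  ⇒  h = 2A/b = 2·55.1/11.1 = 110.2/11.1 ≈ 9.92793

h = 9.928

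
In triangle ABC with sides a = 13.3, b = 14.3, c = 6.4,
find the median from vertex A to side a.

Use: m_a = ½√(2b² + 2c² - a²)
m_a = ½√(2·14.3² + 2·6.4² − 13.3²) = ½√(2·204.49 + 2·40.96 − 176.89) = ½√(408.98 + 81.92 − 176.89) = ½√314.01
√314.01 ≈ 17.7203, so m_a ≈ 8.86016

m_a = 8.86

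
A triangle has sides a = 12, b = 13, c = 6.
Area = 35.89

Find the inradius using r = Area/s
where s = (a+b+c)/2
s = (12 + 13 + 6)/2 = 31/2 = 15.5
r = Area/s = 35.89/15.5 ≈ 2.31548

r = 2.315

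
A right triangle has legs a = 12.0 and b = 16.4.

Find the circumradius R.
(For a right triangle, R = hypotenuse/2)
Hypotenuse c = √(a² + b²) = √(144 + 268.96) = √412.96 ≈ 20.3214
R = c/2 ≈ 20.3214/2 ≈ 10.1607

R = 10.16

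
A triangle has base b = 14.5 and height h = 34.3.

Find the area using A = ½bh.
A = ½·b·h = ½·14.5·34.3 = ½·497.35 = 248.675

Area = 248.675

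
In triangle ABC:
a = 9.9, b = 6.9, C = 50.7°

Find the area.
Two sides and the included angle (SAS): A = ½·a·b·sin(C) = ½·9.9·6.9·sin(50.7°)
sin(50.7°) ≈ 0.77384
A ≈ ½·68.31·0.77384 = 34.155·0.77384 ≈ 26.4305

Area = 26.43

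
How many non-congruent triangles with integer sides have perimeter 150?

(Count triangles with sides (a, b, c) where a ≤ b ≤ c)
Let a ≤ b ≤ c with a + b + c = 150. The only binding inequality is a + b > c, i.e. 150 − c > c, so c < 150/2; and c ≥ 150/3 since c is the largest side.
So 50 ≤ c ≤ 74. For each c, b runs from ⌈(150 − c)/2⌉ up to c (then a = 150 − b − c satisfies 1 ≤ a ≤ b automatically), giving c − ⌈(150 − c)/2⌉ + 1 choices.
Summing over c: 1 + 2 + 4 + 5 + … + 35 + 37  (25 terms, c = 50, …, 74) = 469
Check (closed form: nearest integer to p²/48 for even p, (p+3)²/48 for odd p): 150²/48 = 22500/48 ≈ 468.75 → 469

469 triangles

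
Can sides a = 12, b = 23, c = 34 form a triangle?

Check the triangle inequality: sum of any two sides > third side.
a + b vs c: 12 + 23 = 35 > 34  ✓
a + c vs b: 12 + 34 = 46 > 23  ✓
b + c vs a: 23 + 34 = 57 > 12  ✓

Yes, triangle inequality satisfied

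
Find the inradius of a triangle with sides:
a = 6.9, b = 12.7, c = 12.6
r = Area/s where s is the semi-perimeter.
s = (6.9 + 12.7 + 12.6)/2 = 32.2/2 = 16.1
Area = √(s(s−a)(s−b)(s−c)) = √(16.1·9.2·3.4·3.5) ≈ √1762.63 ≈ 41.9837
r ≈ 41.9837/16.1 ≈ 2.60768

r = 2.608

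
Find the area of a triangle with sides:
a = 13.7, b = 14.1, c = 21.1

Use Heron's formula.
s = (13.7 + 14.1 + 21.1)/2 = 48.9/2 = 24.45
s − a = 10.75, s − b = 10.35, s − c = 3.35
s(s−a)(s−b)(s−c) = 24.45·10.75·10.35·3.35 ≈ 9113.23
Area = √9113.23 ≈ 95.4633

Area = 95.46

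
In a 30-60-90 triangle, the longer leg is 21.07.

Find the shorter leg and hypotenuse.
In a 30-60-90 triangle the sides are in ratio 1 : √3 : 2, so short leg = long leg/√3 and hypotenuse = 2·(short leg).
Short leg = 21.07/√3 ≈ 21.07/1.73205 ≈ 12.1648
Hypotenuse = 2·12.1648 ≈ 24.3295

Short leg = 12.16, Hypotenuse = 24.33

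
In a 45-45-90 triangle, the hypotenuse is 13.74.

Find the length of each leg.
In a 45-45-90 triangle hypotenuse = leg·√2, so leg = hypotenuse/√2.
Leg = 13.74/√2 ≈ 13.74/1.41421 ≈ 9.71565

Each leg = 9.716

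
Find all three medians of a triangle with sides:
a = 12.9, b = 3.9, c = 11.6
Median formula: m_a = ½√(2b² + 2c² − a²) (and cyclically). a² = 166.41, b² = 15.21, c² = 134.56.
m_a = ½√(2·15.21 + 2·134.56 − 166.41) = ½√133.13 ≈ ½·11.5382 ≈ 5.7691
m_b = ½√(2·166.41 + 2·134.56 − 15.21) = ½√586.73 ≈ ½·24.2225 ≈ 12.1113
m_c = ½√(2·166.41 + 2·15.21 − 134.56) = ½√228.68 ≈ ½·15.1222 ≈ 7.56108

m_a = 5.769, m_b = 12.11, m_c = 7.561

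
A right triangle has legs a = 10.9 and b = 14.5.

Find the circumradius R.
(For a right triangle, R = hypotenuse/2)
Hypotenuse c = √(a² + b²) = √(118.81 + 210.25) = √329.06 ≈ 18.14
R = c/2 ≈ 18.14/2 ≈ 9.07001

R = 9.07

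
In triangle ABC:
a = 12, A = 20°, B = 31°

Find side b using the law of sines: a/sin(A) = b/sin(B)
a/sin(A) = b/sin(B)  ⇒  b = a·sin(B)/sin(A) = 12·sin(31°)/sin(20°)
sin(31°) ≈ 0.515038, sin(20°) ≈ 0.34202
b ≈ 12·0.515038/0.34202 ≈ 6.18046/0.34202 ≈ 18.0704

b = 18.07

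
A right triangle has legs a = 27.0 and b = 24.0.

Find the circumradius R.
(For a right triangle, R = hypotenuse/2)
Hypotenuse c = √(a² + b²) = √(729 + 576) = √1305 ≈ 36.1248
R = c/2 ≈ 36.1248/2 ≈ 18.0624

R = 18.06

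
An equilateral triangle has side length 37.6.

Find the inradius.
r = Area/s with s the semi-perimeter.
Area = (√3/4)·37.6² = (√3/4)·1413.76 ≈ 0.433013·1413.76 ≈ 612.176
s = 3·37.6/2 = 56.4
r ≈ 612.176/56.4 ≈ 10.8542
(Equivalently r = side/(2√3) = 37.6/3.4641 ≈ 10.8542.)

r = 10.85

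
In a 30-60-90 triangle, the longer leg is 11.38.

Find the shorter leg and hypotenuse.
In a 30-60-90 triangle the sides are in ratio 1 : √3 : 2, so short leg = long leg/√3 and hypotenuse = 2·(short leg).
Short leg = 11.38/√3 ≈ 11.38/1.73205 ≈ 6.57025
Hypotenuse = 2·6.57025 ≈ 13.1405

Short leg = 6.57, Hypotenuse = 13.14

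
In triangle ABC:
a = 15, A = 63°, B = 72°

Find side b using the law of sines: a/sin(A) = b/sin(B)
a/sin(A) = b/sin(B)  ⇒  b = a·sin(B)/sin(A) = 15·sin(72°)/sin(63°)
sin(72°) ≈ 0.951057, sin(63°) ≈ 0.891007
b ≈ 15·0.951057/0.891007 ≈ 14.2658/0.891007 ≈ 16.0109

b = 16.01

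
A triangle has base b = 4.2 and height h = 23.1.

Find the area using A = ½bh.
A = ½·b·h = ½·4.2·23.1 = ½·97.02 = 48.51

Area = 48.51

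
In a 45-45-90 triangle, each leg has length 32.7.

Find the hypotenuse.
In a 45-45-90 triangle the sides are in ratio 1 : 1 : √2, so hypotenuse = leg·√2.
Hypotenuse = 32.7·√2 ≈ 32.7·1.41421 ≈ 46.2448

Hypotenuse = 32.7√2 = 46.24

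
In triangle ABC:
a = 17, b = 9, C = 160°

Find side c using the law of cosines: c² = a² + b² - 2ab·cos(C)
c² = 17² + 9² − 2·17·9·cos(160°)
cos(160°) ≈ -0.939693
c² ≈ 289 + 81 − 306·(-0.939693) ≈ 370 + 287.546 ≈ 657.546
c ≈ √657.546 ≈ 25.6427

c = 25.64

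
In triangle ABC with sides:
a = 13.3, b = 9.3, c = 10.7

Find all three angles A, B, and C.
Law of cosines for each angle (a² = 176.89, b² = 86.49, c² = 114.49):
cos(A) = (b² + c² − a²)/(2bc) = (86.49 + 114.49 − 176.89)/(2·9.3·10.7) = 24.09/199.02 ≈ 0.121043  ⇒  A ≈ 83.0477°
cos(B) = (a² + c² − b²)/(2ac) = (176.89 + 114.49 − 86.49)/(2·13.3·10.7) = 204.89/284.62 ≈ 0.719872  ⇒  B ≈ 43.9561°
cos(C) = (a² + b² − c²)/(2ab) = (176.89 + 86.49 − 114.49)/(2·13.3·9.3) = 148.89/247.38 ≈ 0.601868  ⇒  C ≈ 52.9962°
Check: A + B + C ≈ 180°

A = 83.05°, B = 43.96°, C = 53°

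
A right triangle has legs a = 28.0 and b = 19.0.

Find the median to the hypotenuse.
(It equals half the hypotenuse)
Hypotenuse c = √(a² + b²) = √(784 + 361) = √1145 ≈ 33.8378
Median to hypotenuse = c/2 ≈ 33.8378/2 ≈ 16.9189

Median = 16.92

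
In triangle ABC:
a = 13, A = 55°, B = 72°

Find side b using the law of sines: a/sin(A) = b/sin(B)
a/sin(A) = b/sin(B)  ⇒  b = a·sin(B)/sin(A) = 13·sin(72°)/sin(55°)
sin(72°) ≈ 0.951057, sin(55°) ≈ 0.819152
b ≈ 13·0.951057/0.819152 ≈ 12.3637/0.819152 ≈ 15.0933

b = 15.09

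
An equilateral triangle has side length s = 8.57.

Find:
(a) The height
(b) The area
(a) The height splits the triangle into two 30-60-90 halves: h = s·√3/2 = 8.57·1.73205/2 ≈ 14.8437/2 ≈ 7.42184
(b) Area = (√3/4)·s² = (√3/4)·8.57² = (√3/4)·73.4449 ≈ 0.433013·73.4449 ≈ 31.8026

Height = 7.422, Area = 31.8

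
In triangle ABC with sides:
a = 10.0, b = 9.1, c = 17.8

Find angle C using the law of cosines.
c² = a² + b² − 2ab·cos(C)  ⇒  cos(C) = (a² + b² − c²)/(2ab)
cos(C) = (10.0² + 9.1² − 17.8²)/(2·10.0·9.1) = (100 + 82.81 − 316.84)/182 = -134.03/182 ≈ -0.736429
C = arccos(-0.736429) ≈ 137.428°

C = 137.4°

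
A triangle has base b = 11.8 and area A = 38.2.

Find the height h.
A = ½·b·h  ⇒  h = 2A/b = 2·38.2/11.8 = 76.4/11.8 ≈ 6.47458

h = 6.475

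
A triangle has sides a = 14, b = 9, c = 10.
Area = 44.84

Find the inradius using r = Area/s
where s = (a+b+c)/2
s = (14 + 9 + 10)/2 = 33/2 = 16.5
r = Area/s = 44.84/16.5 ≈ 2.71758

r = 2.718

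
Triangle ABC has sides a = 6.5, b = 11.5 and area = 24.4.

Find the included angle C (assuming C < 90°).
Area = ½·a·b·sin(C)  ⇒  sin(C) = 2·Area/(a·b) = 2·24.4/(6.5·11.5) = 48.8/74.75 ≈ 0.652843
C = arcsin(0.652843) ≈ 40.7563° (taking the acute solution since C < 90°)

C = 40.76°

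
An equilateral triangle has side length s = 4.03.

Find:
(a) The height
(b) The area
(a) The height splits the triangle into two 30-60-90 halves: h = s·√3/2 = 4.03·1.73205/2 ≈ 6.98016/2 ≈ 3.49008
(b) Area = (√3/4)·s² = (√3/4)·4.03² = (√3/4)·16.2409 ≈ 0.433013·16.2409 ≈ 7.03252

Height = 3.49, Area = 7.033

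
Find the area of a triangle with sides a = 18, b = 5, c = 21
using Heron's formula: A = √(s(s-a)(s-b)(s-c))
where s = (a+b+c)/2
s = (18 + 5 + 21)/2 = 44/2 = 22
s − a = 4, s − b = 17, s − c = 1
s(s−a)(s−b)(s−c) = 22·4·17·1 = 1496
Area = √1496 ≈ 38.6782

s = 22.0, Area = 38.68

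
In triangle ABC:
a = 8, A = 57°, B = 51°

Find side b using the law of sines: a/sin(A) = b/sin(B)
a/sin(A) = b/sin(B)  ⇒  b = a·sin(B)/sin(A) = 8·sin(51°)/sin(57°)
sin(51°) ≈ 0.777146, sin(57°) ≈ 0.838671
b ≈ 8·0.777146/0.838671 ≈ 6.21717/0.838671 ≈ 7.41312

b = 7.413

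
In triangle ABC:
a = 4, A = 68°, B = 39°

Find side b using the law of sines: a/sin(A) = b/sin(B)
a/sin(A) = b/sin(B)  ⇒  b = a·sin(B)/sin(A) = 4·sin(39°)/sin(68°)
sin(39°) ≈ 0.62932, sin(68°) ≈ 0.927184
b ≈ 4·0.62932/0.927184 ≈ 2.51728/0.927184 ≈ 2.71498

b = 2.715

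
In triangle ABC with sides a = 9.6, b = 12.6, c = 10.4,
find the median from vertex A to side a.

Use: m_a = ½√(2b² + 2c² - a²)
m_a = ½√(2·12.6² + 2·10.4² − 9.6²) = ½√(2·158.76 + 2·108.16 − 92.16) = ½√(317.52 + 216.32 − 92.16) = ½√441.68
√441.68 ≈ 21.0162, so m_a ≈ 10.5081

m_a = 10.51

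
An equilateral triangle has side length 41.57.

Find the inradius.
r = Area/s with s the semi-perimeter.
Area = (√3/4)·41.57² = (√3/4)·1728.0649 ≈ 0.433013·1728.0649 ≈ 748.274
s = 3·41.57/2 = 62.355
r ≈ 748.274/62.355 ≈ 12.0002
(Equivalently r = side/(2√3) = 41.57/3.4641 ≈ 12.0002.)

r = 12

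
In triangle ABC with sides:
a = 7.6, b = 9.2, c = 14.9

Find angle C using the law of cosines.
c² = a² + b² − 2ab·cos(C)  ⇒  cos(C) = (a² + b² − c²)/(2ab)
cos(C) = (7.6² + 9.2² − 14.9²)/(2·7.6·9.2) = (57.76 + 84.64 − 222.01)/139.84 = -79.61/139.84 ≈ -0.569293
C = arccos(-0.569293) ≈ 124.701°

C = 124.7°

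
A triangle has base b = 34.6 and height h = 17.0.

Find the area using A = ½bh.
A = ½·b·h = ½·34.6·17.0 = ½·588.2 = 294.1

Area = 294.1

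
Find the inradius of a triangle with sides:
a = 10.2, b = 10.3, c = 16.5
r = Area/s where s is the semi-perimeter.
s = (10.2 + 10.3 + 16.5)/2 = 37/2 = 18.5
Area = √(s(s−a)(s−b)(s−c)) = √(18.5·8.3·8.2·2) ≈ √2518.22 ≈ 50.1819
r ≈ 50.1819/18.5 ≈ 2.71253

r = 2.713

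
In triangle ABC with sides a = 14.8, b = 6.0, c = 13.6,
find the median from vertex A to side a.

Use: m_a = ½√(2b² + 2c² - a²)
m_a = ½√(2·6.0² + 2·13.6² − 14.8²) = ½√(2·36 + 2·184.96 − 219.04) = ½√(72 + 369.92 − 219.04) = ½√222.88
√222.88 ≈ 14.9292, so m_a ≈ 7.46458

m_a = 7.465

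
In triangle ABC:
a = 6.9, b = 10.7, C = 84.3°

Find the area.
Two sides and the included angle (SAS): A = ½·a·b·sin(C) = ½·6.9·10.7·sin(84.3°)
sin(84.3°) ≈ 0.995056
A ≈ ½·73.83·0.995056 = 36.915·0.995056 ≈ 36.7325

Area = 36.73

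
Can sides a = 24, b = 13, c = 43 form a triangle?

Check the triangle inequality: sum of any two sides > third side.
a + b vs c: 24 + 13 = 37 ≤ 43  ✗
a + c vs b: 24 + 43 = 67 > 13  ✓
b + c vs a: 13 + 43 = 56 > 24  ✓

No: 24 + 13 = 37 is not > 43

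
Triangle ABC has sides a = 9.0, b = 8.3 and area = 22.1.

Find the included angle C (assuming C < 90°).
Area = ½·a·b·sin(C)  ⇒  sin(C) = 2·Area/(a·b) = 2·22.1/(9.0·8.3) = 44.2/74.7 ≈ 0.5917
C = arcsin(0.5917) ≈ 36.2777° (taking the acute solution since C < 90°)

C = 36.28°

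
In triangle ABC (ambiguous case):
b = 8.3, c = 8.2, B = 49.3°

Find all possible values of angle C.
b/sin(B) = c/sin(C)  ⇒  sin(C) = c·sin(B)/b = 8.2·sin(49.3°)/8.3
sin(49.3°) ≈ 0.758134
sin(C) ≈ 8.2·0.758134/8.3 ≈ 6.2167/8.3 ≈ 0.749
Candidate 1: C₁ = arcsin(0.749) ≈ 48.5038°  →  A = 180° − 49.3° − 48.5038° ≈ 82.1962° > 0, valid
Candidate 2: C₂ = 180° − C₁ ≈ 131.496°  →  A = 180° − 49.3° − 131.496° ≈ -0.7962° ≤ 0, not a valid triangle

C = 48.5° (one solution)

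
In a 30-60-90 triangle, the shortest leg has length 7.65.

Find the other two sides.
In a 30-60-90 triangle the sides are in ratio 1 : √3 : 2 (short leg : long leg : hypotenuse).
Long leg = 7.65·√3 ≈ 7.65·1.73205 ≈ 13.2502
Hypotenuse = 2·7.65 = 15.3

Long leg = 7.65√3 = 13.25, Hypotenuse = 15.3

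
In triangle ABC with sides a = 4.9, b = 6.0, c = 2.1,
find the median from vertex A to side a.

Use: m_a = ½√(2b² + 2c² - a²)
m_a = ½√(2·6.0² + 2·2.1² − 4.9²) = ½√(2·36 + 2·4.41 − 24.01) = ½√(72 + 8.82 − 24.01) = ½√56.81
√56.81 ≈ 7.53724, so m_a ≈ 3.76862

m_a = 3.769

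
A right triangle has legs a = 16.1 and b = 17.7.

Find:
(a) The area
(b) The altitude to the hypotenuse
(a) The legs are perpendicular, so Area = ½·a·b = ½·16.1·17.7 = ½·284.97 = 142.485
(b) Hypotenuse c = √(a² + b²) = √(259.21 + 313.29) = √572.5 ≈ 23.927
    Area = ½·c·h_c  ⇒  h_c = 2·Area/c = 284.97/23.927 ≈ 11.91

Area = 142.485, h_c = 11.91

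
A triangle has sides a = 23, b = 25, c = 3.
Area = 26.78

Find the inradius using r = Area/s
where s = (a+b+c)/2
s = (23 + 25 + 3)/2 = 51/2 = 25.5
r = Area/s = 26.78/25.5 ≈ 1.0502

r = 1.05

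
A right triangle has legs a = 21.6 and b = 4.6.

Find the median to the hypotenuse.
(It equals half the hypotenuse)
Hypotenuse c = √(a² + b²) = √(466.56 + 21.16) = √487.72 ≈ 22.0844
Median to hypotenuse = c/2 ≈ 22.0844/2 ≈ 11.0422

Median = 11.04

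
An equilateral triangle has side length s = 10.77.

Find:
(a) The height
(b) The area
(a) The height splits the triangle into two 30-60-90 halves: h = s·√3/2 = 10.77·1.73205/2 ≈ 18.6542/2 ≈ 9.32709
(b) Area = (√3/4)·s² = (√3/4)·10.77² = (√3/4)·115.9929 ≈ 0.433013·115.9929 ≈ 50.2264

Height = 9.327, Area = 50.23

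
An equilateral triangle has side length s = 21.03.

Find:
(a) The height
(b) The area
(a) The height splits the triangle into two 30-60-90 halves: h = s·√3/2 = 21.03·1.73205/2 ≈ 36.425/2 ≈ 18.2125
(b) Area = (√3/4)·s² = (√3/4)·21.03² = (√3/4)·442.2609 ≈ 0.433013·442.2609 ≈ 191.505

Height = 18.21, Area = 191.5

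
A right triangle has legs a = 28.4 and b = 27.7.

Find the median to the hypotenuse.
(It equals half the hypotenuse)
Hypotenuse c = √(a² + b²) = √(806.56 + 767.29) = √1573.85 ≈ 39.6718
Median to hypotenuse = c/2 ≈ 39.6718/2 ≈ 19.8359

Median = 19.84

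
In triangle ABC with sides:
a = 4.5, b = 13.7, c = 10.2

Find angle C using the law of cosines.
c² = a² + b² − 2ab·cos(C)  ⇒  cos(C) = (a² + b² − c²)/(2ab)
cos(C) = (4.5² + 13.7² − 10.2²)/(2·4.5·13.7) = (20.25 + 187.69 − 104.04)/123.3 = 103.9/123.3 ≈ 0.84266
C = arccos(0.84266) ≈ 32.5779°

C = 32.58°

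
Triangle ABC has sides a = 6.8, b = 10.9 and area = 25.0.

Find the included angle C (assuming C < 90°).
Area = ½·a·b·sin(C)  ⇒  sin(C) = 2·Area/(a·b) = 2·25.0/(6.8·10.9) = 50/74.12 ≈ 0.674582
C = arcsin(0.674582) ≈ 42.4217° (taking the acute solution since C < 90°)

C = 42.42°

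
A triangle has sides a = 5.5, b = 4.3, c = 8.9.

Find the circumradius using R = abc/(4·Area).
First find the area with Heron's formula.
s = (5.5 + 4.3 + 8.9)/2 = 9.35
Area = √(s(s−a)(s−b)(s−c)) = √(9.35·3.85·5.05·0.45) ≈ √81.8043 ≈ 9.04457
abc = 5.5·4.3·8.9 = 210.485
R = abc/(4·Area) ≈ 210.485/(4·9.04457) = 210.485/36.1783 ≈ 5.81799

R = 5.818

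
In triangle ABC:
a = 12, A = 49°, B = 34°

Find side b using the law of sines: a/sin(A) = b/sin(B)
a/sin(A) = b/sin(B)  ⇒  b = a·sin(B)/sin(A) = 12·sin(34°)/sin(49°)
sin(34°) ≈ 0.559193, sin(49°) ≈ 0.75471
b ≈ 12·0.559193/0.75471 ≈ 6.71031/0.75471 ≈ 8.89125

b = 8.891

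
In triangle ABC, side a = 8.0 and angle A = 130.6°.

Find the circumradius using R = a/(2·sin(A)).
R = a/(2·sin(A)) = 8.0/(2·sin(130.6°))
sin(130.6°) ≈ 0.759271
R ≈ 8.0/(2·0.759271) = 8.0/1.51854 ≈ 5.26821

R = 5.268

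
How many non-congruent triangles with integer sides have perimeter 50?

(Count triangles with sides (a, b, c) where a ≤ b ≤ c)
Let a ≤ b ≤ c with a + b + c = 50. The only binding inequality is a + b > c, i.e. 50 − c > c, so c < 50/2; and c ≥ 50/3 since c is the largest side.
So 17 ≤ c ≤ 24. For each c, b runs from ⌈(50 − c)/2⌉ up to c (then a = 50 − b − c satisfies 1 ≤ a ≤ b automatically), giving c − ⌈(50 − c)/2⌉ + 1 choices.
Summing over c: 1 + 3 + 4 + 6 + 7 + 9 + 10 + 12 = 52
Check (closed form: nearest integer to p²/48 for even p, (p+3)²/48 for odd p): 50²/48 = 2500/48 ≈ 52.08 → 52

52 triangles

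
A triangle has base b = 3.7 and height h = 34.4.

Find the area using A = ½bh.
A = ½·b·h = ½·3.7·34.4 = ½·127.28 = 63.64

Area = 63.64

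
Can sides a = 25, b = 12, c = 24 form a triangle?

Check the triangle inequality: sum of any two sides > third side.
a + b vs c: 25 + 12 = 37 > 24  ✓
a + c vs b: 25 + 24 = 49 > 12  ✓
b + c vs a: 12 + 24 = 36 > 25  ✓

Yes, triangle inequality satisfied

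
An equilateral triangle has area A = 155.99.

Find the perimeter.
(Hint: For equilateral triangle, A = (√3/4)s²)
A = (√3/4)s²  ⇒  s² = 4A/√3 = 4·155.99/√3 = 623.96/1.73205 ≈ 360.243
s ≈ √360.243 ≈ 18.9801
Perimeter = 3s ≈ 3·18.9801 ≈ 56.9402

Perimeter = 56.94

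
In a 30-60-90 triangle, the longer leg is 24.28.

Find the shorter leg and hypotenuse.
In a 30-60-90 triangle the sides are in ratio 1 : √3 : 2, so short leg = long leg/√3 and hypotenuse = 2·(short leg).
Short leg = 24.28/√3 ≈ 24.28/1.73205 ≈ 14.0181
Hypotenuse = 2·14.0181 ≈ 28.0361

Short leg = 14.02, Hypotenuse = 28.04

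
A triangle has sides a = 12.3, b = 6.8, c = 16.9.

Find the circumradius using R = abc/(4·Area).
First find the area with Heron's formula.
s = (12.3 + 6.8 + 16.9)/2 = 18
Area = √(s(s−a)(s−b)(s−c)) = √(18·5.7·11.2·1.1) ≈ √1264.03 ≈ 35.5532
abc = 12.3·6.8·16.9 = 1413.516
R = abc/(4·Area) ≈ 1413.516/(4·35.5532) = 1413.516/142.213 ≈ 9.93944

R = 9.939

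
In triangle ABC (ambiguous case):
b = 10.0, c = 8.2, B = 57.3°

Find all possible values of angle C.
b/sin(B) = c/sin(C)  ⇒  sin(C) = c·sin(B)/b = 8.2·sin(57.3°)/10.0
sin(57.3°) ≈ 0.841511
sin(C) ≈ 8.2·0.841511/10.0 ≈ 6.90039/10.0 ≈ 0.690039
Candidate 1: C₁ = arcsin(0.690039) ≈ 43.6332°  →  A = 180° − 57.3° − 43.6332° ≈ 79.0668° > 0, valid
Candidate 2: C₂ = 180° − C₁ ≈ 136.367°  →  A = 180° − 57.3° − 136.367° ≈ -13.6668° ≤ 0, not a valid triangle

C = 43.63° (one solution)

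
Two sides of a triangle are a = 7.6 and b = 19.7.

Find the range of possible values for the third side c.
Triangle inequality: |a − b| < c < a + b
|a − b| = |7.6 − 19.7| = 12.1
a + b = 7.6 + 19.7 = 27.3

12.1 < c < 27.3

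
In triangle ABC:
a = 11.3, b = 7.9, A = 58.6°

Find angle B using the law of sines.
a/sin(A) = b/sin(B)  ⇒  sin(B) = b·sin(A)/a = 7.9·sin(58.6°)/11.3
sin(58.6°) ≈ 0.853551
sin(B) ≈ 7.9·0.853551/11.3 ≈ 6.74305/11.3 ≈ 0.59673
B = arcsin(0.59673) ≈ 36.6361°
(Since b ≤ a we need B ≤ A, so the obtuse alternative 180° − 36.6361° ≈ 143.364° is rejected.)

B = 36.64°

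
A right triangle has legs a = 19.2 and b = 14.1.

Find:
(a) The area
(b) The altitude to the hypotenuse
(a) The legs are perpendicular, so Area = ½·a·b = ½·19.2·14.1 = ½·270.72 = 135.36
(b) Hypotenuse c = √(a² + b²) = √(368.64 + 198.81) = √567.45 ≈ 23.8212
    Area = ½·c·h_c  ⇒  h_c = 2·Area/c = 270.72/23.8212 ≈ 11.3647

Area = 135.36, h_c = 11.36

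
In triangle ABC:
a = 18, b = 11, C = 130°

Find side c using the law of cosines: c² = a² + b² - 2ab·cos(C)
c² = 18² + 11² − 2·18·11·cos(130°)
cos(130°) ≈ -0.642788
c² ≈ 324 + 121 − 396·(-0.642788) ≈ 445 + 254.544 ≈ 699.544
c ≈ √699.544 ≈ 26.4489

c = 26.45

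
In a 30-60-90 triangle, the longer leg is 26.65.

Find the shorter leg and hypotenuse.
In a 30-60-90 triangle the sides are in ratio 1 : √3 : 2, so short leg = long leg/√3 and hypotenuse = 2·(short leg).
Short leg = 26.65/√3 ≈ 26.65/1.73205 ≈ 15.3864
Hypotenuse = 2·15.3864 ≈ 30.7728

Short leg = 15.39, Hypotenuse = 30.77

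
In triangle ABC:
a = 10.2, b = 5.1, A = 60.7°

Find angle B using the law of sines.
a/sin(A) = b/sin(B)  ⇒  sin(B) = b·sin(A)/a = 5.1·sin(60.7°)/10.2
sin(60.7°) ≈ 0.872069
sin(B) ≈ 5.1·0.872069/10.2 ≈ 4.44755/10.2 ≈ 0.436035
B = arcsin(0.436035) ≈ 25.8511°
(Since b ≤ a we need B ≤ A, so the obtuse alternative 180° − 25.8511° ≈ 154.149° is rejected.)

B = 25.85°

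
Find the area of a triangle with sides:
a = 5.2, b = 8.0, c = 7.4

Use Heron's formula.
s = (5.2 + 8.0 + 7.4)/2 = 20.6/2 = 10.3
s − a = 5.1, s − b = 2.3, s − c = 2.9
s(s−a)(s−b)(s−c) = 10.3·5.1·2.3·2.9 ≈ 350.375
Area = √350.375 ≈ 18.7183

Area = 18.72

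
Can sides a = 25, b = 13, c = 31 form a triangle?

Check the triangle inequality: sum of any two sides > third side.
a + b vs c: 25 + 13 = 38 > 31  ✓
a + c vs b: 25 + 31 = 56 > 13  ✓
b + c vs a: 13 + 31 = 44 > 25  ✓

Yes, triangle inequality satisfied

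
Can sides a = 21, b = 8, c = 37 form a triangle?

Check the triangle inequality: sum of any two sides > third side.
a + b vs c: 21 + 8 = 29 ≤ 37  ✗
a + c vs b: 21 + 37 = 58 > 8  ✓
b + c vs a: 8 + 37 = 45 > 21  ✓

No: 21 + 8 = 29 is not > 37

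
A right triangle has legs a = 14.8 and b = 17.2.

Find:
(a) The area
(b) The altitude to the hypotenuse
(a) The legs are perpendicular, so Area = ½·a·b = ½·14.8·17.2 = ½·254.56 = 127.28
(b) Hypotenuse c = √(a² + b²) = √(219.04 + 295.84) = √514.88 ≈ 22.691
    Area = ½·c·h_c  ⇒  h_c = 2·Area/c = 254.56/22.691 ≈ 11.2186

Area = 127.28, h_c = 11.22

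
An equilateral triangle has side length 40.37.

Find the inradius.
r = Area/s with s the semi-perimeter.
Area = (√3/4)·40.37² = (√3/4)·1629.7369 ≈ 0.433013·1629.7369 ≈ 705.697
s = 3·40.37/2 = 60.555
r ≈ 705.697/60.555 ≈ 11.6538
(Equivalently r = side/(2√3) = 40.37/3.4641 ≈ 11.6538.)

r = 11.65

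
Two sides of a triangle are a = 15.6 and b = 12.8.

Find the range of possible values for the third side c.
Triangle inequality: |a − b| < c < a + b
|a − b| = |15.6 − 12.8| = 2.8
a + b = 15.6 + 12.8 = 28.4

2.8 < c < 28.4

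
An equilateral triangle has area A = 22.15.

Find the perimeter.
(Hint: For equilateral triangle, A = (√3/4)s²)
A = (√3/4)s²  ⇒  s² = 4A/√3 = 4·22.15/√3 = 88.6/1.73205 ≈ 51.1532
s ≈ √51.1532 ≈ 7.15215
Perimeter = 3s ≈ 3·7.15215 ≈ 21.4564

Perimeter = 21.46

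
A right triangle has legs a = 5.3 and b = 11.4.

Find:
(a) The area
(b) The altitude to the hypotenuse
(a) The legs are perpendicular, so Area = ½·a·b = ½·5.3·11.4 = ½·60.42 = 30.21
(b) Hypotenuse c = √(a² + b²) = √(28.09 + 129.96) = √158.05 ≈ 12.5718
    Area = ½·c·h_c  ⇒  h_c = 2·Area/c = 60.42/12.5718 ≈ 4.806

Area = 30.21, h_c = 4.806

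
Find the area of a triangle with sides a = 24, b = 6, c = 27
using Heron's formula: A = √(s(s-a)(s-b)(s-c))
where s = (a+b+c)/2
s = (24 + 6 + 27)/2 = 57/2 = 28.5
s − a = 4.5, s − b = 22.5, s − c = 1.5
s(s−a)(s−b)(s−c) = 28.5·4.5·22.5·1.5 = 4328.4375
Area = √4328.4375 ≈ 65.7909

s = 28.5, Area = 65.79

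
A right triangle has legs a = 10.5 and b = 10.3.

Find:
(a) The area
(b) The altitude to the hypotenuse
(a) The legs are perpendicular, so Area = ½·a·b = ½·10.5·10.3 = ½·108.15 = 54.075
(b) Hypotenuse c = √(a² + b²) = √(110.25 + 106.09) = √216.34 ≈ 14.7085
    Area = ½·c·h_c  ⇒  h_c = 2·Area/c = 108.15/14.7085 ≈ 7.35289

Area = 54.075, h_c = 7.353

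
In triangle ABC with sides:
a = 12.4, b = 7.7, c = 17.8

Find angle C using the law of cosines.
c² = a² + b² − 2ab·cos(C)  ⇒  cos(C) = (a² + b² − c²)/(2ab)
cos(C) = (12.4² + 7.7² − 17.8²)/(2·12.4·7.7) = (153.76 + 59.29 − 316.84)/190.96 = -103.79/190.96 ≈ -0.543517
C = arccos(-0.543517) ≈ 122.923°

C = 122.9°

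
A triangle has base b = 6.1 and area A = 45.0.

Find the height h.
A = ½·b·h  ⇒  h = 2A/b = 2·45.0/6.1 = 90/6.1 ≈ 14.7541

h = 14.75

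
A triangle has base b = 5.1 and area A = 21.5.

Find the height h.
A = ½·b·h  ⇒  h = 2A/b = 2·21.5/5.1 = 43/5.1 ≈ 8.43137

h = 8.431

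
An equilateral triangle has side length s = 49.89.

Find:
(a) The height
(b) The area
(a) The height splits the triangle into two 30-60-90 halves: h = s·√3/2 = 49.89·1.73205/2 ≈ 86.412/2 ≈ 43.206
(b) Area = (√3/4)·s² = (√3/4)·49.89² = (√3/4)·2489.0121 ≈ 0.433013·2489.0121 ≈ 1077.77

Height = 43.21, Area = 1078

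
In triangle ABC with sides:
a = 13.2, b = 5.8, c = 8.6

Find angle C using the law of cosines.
c² = a² + b² − 2ab·cos(C)  ⇒  cos(C) = (a² + b² − c²)/(2ab)
cos(C) = (13.2² + 5.8² − 8.6²)/(2·13.2·5.8) = (174.24 + 33.64 − 73.96)/153.12 = 133.92/153.12 ≈ 0.874608
C = arccos(0.874608) ≈ 29.0014°

C = 29°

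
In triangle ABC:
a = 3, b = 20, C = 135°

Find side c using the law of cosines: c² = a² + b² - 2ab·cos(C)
c² = 3² + 20² − 2·3·20·cos(135°)
cos(135°) ≈ -0.707107
c² ≈ 9 + 400 − 120·(-0.707107) ≈ 409 + 84.8528 ≈ 493.853
c ≈ √493.853 ≈ 22.2228

c = 22.22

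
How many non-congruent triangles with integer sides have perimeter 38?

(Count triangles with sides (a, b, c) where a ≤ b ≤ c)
Let a ≤ b ≤ c with a + b + c = 38. The only binding inequality is a + b > c, i.e. 38 − c > c, so c < 38/2; and c ≥ 38/3 since c is the largest side.
So 13 ≤ c ≤ 18. For each c, b runs from ⌈(38 − c)/2⌉ up to c (then a = 38 − b − c satisfies 1 ≤ a ≤ b automatically), giving c − ⌈(38 − c)/2⌉ + 1 choices.
Summing over c: 1 + 3 + 4 + 6 + 7 + 9 = 30
Check (closed form: nearest integer to p²/48 for even p, (p+3)²/48 for odd p): 38²/48 = 1444/48 ≈ 30.08 → 30

30 triangles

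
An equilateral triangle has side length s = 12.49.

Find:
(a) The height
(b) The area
(a) The height splits the triangle into two 30-60-90 halves: h = s·√3/2 = 12.49·1.73205/2 ≈ 21.6333/2 ≈ 10.8167
(b) Area = (√3/4)·s² = (√3/4)·12.49² = (√3/4)·156.0001 ≈ 0.433013·156.0001 ≈ 67.55

Height = 10.82, Area = 67.55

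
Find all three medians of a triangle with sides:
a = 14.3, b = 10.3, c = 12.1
Median formula: m_a = ½√(2b² + 2c² − a²) (and cyclically). a² = 204.49, b² = 106.09, c² = 146.41.
m_a = ½√(2·106.09 + 2·146.41 − 204.49) = ½√300.51 ≈ ½·17.3352 ≈ 8.66761
m_b = ½√(2·204.49 + 2·146.41 − 106.09) = ½√595.71 ≈ ½·24.4072 ≈ 12.2036
m_c = ½√(2·204.49 + 2·106.09 − 146.41) = ½√474.75 ≈ ½·21.7888 ≈ 10.8944

m_a = 8.668, m_b = 12.2, m_c = 10.89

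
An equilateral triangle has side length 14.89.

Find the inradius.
r = Area/s with s the semi-perimeter.
Area = (√3/4)·14.89² = (√3/4)·221.7121 ≈ 0.433013·221.7121 ≈ 96.0042
s = 3·14.89/2 = 22.335
r ≈ 96.0042/22.335 ≈ 4.29837
(Equivalently r = side/(2√3) = 14.89/3.4641 ≈ 4.29837.)

r = 4.298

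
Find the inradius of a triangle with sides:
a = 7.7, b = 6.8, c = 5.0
r = Area/s where s is the semi-perimeter.
s = (7.7 + 6.8 + 5.0)/2 = 19.5/2 = 9.75
Area = √(s(s−a)(s−b)(s−c)) = √(9.75·2.05·2.95·4.75) ≈ √280.075 ≈ 16.7354
r ≈ 16.7354/9.75 ≈ 1.71646

r = 1.716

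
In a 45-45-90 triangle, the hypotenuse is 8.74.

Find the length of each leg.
In a 45-45-90 triangle hypotenuse = leg·√2, so leg = hypotenuse/√2.
Leg = 8.74/√2 ≈ 8.74/1.41421 ≈ 6.18011

Each leg = 6.18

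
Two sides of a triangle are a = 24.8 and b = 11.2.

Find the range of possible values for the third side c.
Triangle inequality: |a − b| < c < a + b
|a − b| = |24.8 − 11.2| = 13.6
a + b = 24.8 + 11.2 = 36

13.6 < c < 36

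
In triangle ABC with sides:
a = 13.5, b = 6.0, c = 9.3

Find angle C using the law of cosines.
c² = a² + b² − 2ab·cos(C)  ⇒  cos(C) = (a² + b² − c²)/(2ab)
cos(C) = (13.5² + 6.0² − 9.3²)/(2·13.5·6.0) = (182.25 + 36 − 86.49)/162 = 131.76/162 ≈ 0.813333
C = arccos(0.813333) ≈ 35.5771°

C = 35.58°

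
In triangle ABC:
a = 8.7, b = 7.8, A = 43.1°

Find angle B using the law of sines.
a/sin(A) = b/sin(B)  ⇒  sin(B) = b·sin(A)/a = 7.8·sin(43.1°)/8.7
sin(43.1°) ≈ 0.683274
sin(B) ≈ 7.8·0.683274/8.7 ≈ 5.32954/8.7 ≈ 0.61259
B = arcsin(0.61259) ≈ 37.777°
(Since b ≤ a we need B ≤ A, so the obtuse alternative 180° − 37.777° ≈ 142.223° is rejected.)

B = 37.78°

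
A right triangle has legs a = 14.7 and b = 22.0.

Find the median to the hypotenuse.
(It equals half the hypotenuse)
Hypotenuse c = √(a² + b²) = √(216.09 + 484) = √700.09 ≈ 26.4592
Median to hypotenuse = c/2 ≈ 26.4592/2 ≈ 13.2296

Median = 13.23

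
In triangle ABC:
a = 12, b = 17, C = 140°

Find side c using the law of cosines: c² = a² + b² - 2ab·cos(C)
c² = 12² + 17² − 2·12·17·cos(140°)
cos(140°) ≈ -0.766044
c² ≈ 144 + 289 − 408·(-0.766044) ≈ 433 + 312.546 ≈ 745.546
c ≈ √745.546 ≈ 27.3047

c = 27.3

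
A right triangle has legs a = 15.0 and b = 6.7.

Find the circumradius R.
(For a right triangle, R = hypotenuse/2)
Hypotenuse c = √(a² + b²) = √(225 + 44.89) = √269.89 ≈ 16.4283
R = c/2 ≈ 16.4283/2 ≈ 8.21416

R = 8.214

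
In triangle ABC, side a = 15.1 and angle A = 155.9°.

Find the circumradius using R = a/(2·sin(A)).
R = a/(2·sin(A)) = 15.1/(2·sin(155.9°))
sin(155.9°) ≈ 0.40833
R ≈ 15.1/(2·0.40833) = 15.1/0.816661 ≈ 18.4899

R = 18.49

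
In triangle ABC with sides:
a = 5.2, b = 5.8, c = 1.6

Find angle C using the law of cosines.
c² = a² + b² − 2ab·cos(C)  ⇒  cos(C) = (a² + b² − c²)/(2ab)
cos(C) = (5.2² + 5.8² − 1.6²)/(2·5.2·5.8) = (27.04 + 33.64 − 2.56)/60.32 = 58.12/60.32 ≈ 0.963528
C = arccos(0.963528) ≈ 15.522°

C = 15.52°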